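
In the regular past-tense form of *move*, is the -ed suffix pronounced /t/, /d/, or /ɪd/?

The stem *move* ends in a voiced sound other than /d/.
The -ed suffix is realized as /ɪd/ after /t, d/; as /t/ after other voiceless consonants; and as /d/ after other voiced sounds.
So -ed on *move* is pronounced /d/.

/d/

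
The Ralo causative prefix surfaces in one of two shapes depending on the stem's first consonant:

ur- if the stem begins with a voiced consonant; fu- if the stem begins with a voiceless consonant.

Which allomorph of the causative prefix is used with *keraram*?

Since the first consonant of *keraram* is /k/ (voiceless), it takes fu-.

fu-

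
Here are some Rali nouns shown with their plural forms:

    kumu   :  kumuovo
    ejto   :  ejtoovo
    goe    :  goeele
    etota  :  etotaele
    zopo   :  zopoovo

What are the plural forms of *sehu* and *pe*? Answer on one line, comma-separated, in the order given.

Looking at the last vowel of each stem: -ovo when the last vowel of the stem is a rounded vowel (*kumu*, *ejto*, *zopo*); -ele when the last vowel of the stem is an unrounded vowel (*goe*, *etota*).
*sehu*: last vowel = /u/, a rounded vowel → -ovo → *sehuovo*.
*pe* — last vowel /e/ (an unrounded vowel) → -ele → *peele*.

sehuovo, peele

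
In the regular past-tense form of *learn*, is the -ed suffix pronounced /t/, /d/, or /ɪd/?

The stem *learn* ends in a voiced sound other than /d/.
The -ed suffix is realized as /ɪd/ after /t, d/; as /t/ after other voiceless consonants; and as /d/ after other voiced sounds.
So -ed on *learn* is pronounced /d/.

/d/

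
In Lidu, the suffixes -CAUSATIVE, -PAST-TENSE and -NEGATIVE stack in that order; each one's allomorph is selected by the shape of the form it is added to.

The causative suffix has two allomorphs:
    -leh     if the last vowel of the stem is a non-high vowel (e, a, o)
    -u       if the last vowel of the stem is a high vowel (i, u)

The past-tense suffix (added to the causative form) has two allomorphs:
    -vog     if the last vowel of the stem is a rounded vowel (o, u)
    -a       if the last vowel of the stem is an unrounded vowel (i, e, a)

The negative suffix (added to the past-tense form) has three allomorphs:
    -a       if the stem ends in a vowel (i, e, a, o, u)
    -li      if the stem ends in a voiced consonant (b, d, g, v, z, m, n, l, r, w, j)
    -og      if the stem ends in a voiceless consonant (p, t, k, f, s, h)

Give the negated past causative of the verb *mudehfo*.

mudehfolehaa

*mudehfo* — last vowel /o/ (a non-high vowel) → -leh → *mudehfoleh*.
The causative form *mudehfoleh* — last vowel /e/ (an unrounded vowel) → -a → *mudehfoleha*.
The final sound of the past-tense form *mudehfoleha* is /a/, which is a vowel, so the negative suffix is -a, giving *mudehfolehaa*.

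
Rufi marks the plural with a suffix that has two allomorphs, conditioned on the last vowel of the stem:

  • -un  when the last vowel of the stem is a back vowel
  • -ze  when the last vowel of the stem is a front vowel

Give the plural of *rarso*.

rarsoun

*rarso*: last vowel = /o/, a back vowel → -un → *rarsoun*.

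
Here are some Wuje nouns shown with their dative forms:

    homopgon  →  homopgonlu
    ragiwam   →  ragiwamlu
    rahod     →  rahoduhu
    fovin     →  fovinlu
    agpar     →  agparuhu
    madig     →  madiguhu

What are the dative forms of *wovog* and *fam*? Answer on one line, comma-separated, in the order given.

Looking at the final consonant of each stem: -lu when the stem ends in a nasal (*homopgon*, *ragiwam*, *fovin*); -uhu when the stem ends in a non-nasal consonant (*rahod*, *agpar*, *madig*).
*wovog* — final consonant /g/ (non-nasal) → -uhu → *wovoguhu*.
The final consonant of *fam* is /m/, which is a nasal, so the suffix is -lu, giving *famlu*.

wovoguhu, famlu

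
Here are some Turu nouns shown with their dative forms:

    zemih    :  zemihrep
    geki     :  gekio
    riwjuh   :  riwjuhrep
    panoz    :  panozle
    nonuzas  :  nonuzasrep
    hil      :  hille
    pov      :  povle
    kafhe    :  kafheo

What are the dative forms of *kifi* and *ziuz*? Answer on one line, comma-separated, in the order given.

kifio, ziuzle

The pattern is voicing of the final sound: -rep when the stem ends in a voiceless consonant (*zemih*, *riwjuh*, *nonuzas*); -le when the stem ends in a voiced consonant (*panoz*, *hil*, *pov*); -o when the stem ends in a vowel (*geki*, *kafhe*).
The final sound of *kifi* is /i/, which is a vowel, so the suffix is -o, giving *kifio*.
*ziuz* — final sound /z/ (a voiced consonant) → -le → *ziuzle*.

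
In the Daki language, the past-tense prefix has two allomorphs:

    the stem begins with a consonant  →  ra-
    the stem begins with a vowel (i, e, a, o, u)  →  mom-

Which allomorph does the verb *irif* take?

mom-

*irif*: first sound = /i/, a vowel → mom-.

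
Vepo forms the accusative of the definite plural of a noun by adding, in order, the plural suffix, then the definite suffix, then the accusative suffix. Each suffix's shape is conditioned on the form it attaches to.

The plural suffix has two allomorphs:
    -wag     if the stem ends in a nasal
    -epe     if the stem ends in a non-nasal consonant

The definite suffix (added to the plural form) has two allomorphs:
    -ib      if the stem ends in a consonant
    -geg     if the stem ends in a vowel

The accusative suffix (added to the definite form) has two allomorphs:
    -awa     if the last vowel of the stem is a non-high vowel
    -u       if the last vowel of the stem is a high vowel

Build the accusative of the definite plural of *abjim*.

*abjim*: final consonant = /m/, a nasal → -wag → *abjimwag*.
The final sound of the plural form *abjimwag* is /g/, which is a consonant, so the definite suffix is -ib, giving *abjimwagib*.
The last vowel of the definite form *abjimwagib* is /i/, which is a high vowel, so the accusative suffix is -u, giving *abjimwagibu*.

abjimwagibu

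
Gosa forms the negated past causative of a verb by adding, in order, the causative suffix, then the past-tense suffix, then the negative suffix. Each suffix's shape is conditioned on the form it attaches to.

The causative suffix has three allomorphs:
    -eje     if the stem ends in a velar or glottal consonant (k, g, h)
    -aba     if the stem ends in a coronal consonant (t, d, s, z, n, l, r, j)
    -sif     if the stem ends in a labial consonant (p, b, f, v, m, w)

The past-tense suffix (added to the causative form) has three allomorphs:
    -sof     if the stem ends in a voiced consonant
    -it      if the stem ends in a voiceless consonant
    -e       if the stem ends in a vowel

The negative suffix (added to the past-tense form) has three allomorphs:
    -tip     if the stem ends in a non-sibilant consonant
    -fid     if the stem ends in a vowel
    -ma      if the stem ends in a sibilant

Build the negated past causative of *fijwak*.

fijwakejeefid

Since the final consonant of *fijwak* is /k/ (velar/glottal), it takes -eje, giving *fijwakeje*.
The causative form *fijwakeje* — final sound /e/ (a vowel) → -e → *fijwakejee*.
The past-tense form *fijwakejee*: final sound = /e/, a vowel → -fid → *fijwakejeefid*.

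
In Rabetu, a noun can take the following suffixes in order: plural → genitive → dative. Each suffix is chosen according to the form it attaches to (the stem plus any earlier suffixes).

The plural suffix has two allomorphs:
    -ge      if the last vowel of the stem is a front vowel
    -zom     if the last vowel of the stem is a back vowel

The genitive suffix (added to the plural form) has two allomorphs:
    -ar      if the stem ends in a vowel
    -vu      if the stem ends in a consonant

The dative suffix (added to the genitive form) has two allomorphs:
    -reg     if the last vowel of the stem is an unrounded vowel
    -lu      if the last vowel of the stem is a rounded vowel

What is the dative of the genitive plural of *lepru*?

The last vowel of *lepru* is /u/, which is a back vowel, so the plural suffix is -zom, giving *lepruzom*.
The plural form *lepruzom*: final sound = /m/, a consonant → -vu → *lepruzomvu*.
The genitive form *lepruzomvu* — last vowel /u/ (a rounded vowel) → -lu → *lepruzomvulu*.

lepruzomvulu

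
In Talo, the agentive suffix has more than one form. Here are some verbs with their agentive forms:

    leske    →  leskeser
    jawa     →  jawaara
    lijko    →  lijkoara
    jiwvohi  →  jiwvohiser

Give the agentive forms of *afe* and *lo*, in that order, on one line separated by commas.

The alternation tracks the last vowel of the stem — -ser when the last vowel of the stem is a front vowel (*leske*, *jiwvohi*); -ara when the last vowel of the stem is a back vowel (*jawa*, *lijko*).
*afe* — last vowel /e/ (a front vowel) → -ser → *afeser*.
The last vowel of *lo* is /o/, which is a back vowel, so the suffix is -ara, giving *loara*.

afeser, loara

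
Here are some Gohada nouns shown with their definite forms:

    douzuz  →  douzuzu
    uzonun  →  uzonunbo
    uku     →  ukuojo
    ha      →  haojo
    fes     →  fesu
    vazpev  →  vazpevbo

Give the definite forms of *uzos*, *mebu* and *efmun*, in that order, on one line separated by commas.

The suffix is conditioned by the final sound: -u when the stem ends in a sibilant (*douzuz*, *fes*); -bo when the stem ends in a non-sibilant consonant (*uzonun*, *vazpev*); -ojo when the stem ends in a vowel (*uku*, *ha*).
*uzos* — final sound /s/ (a sibilant) → -u → *uzosu*.
*mebu*: final sound = /u/, a vowel → -ojo → *mebuojo*.
The final sound of *efmun* is /n/, which is a non-sibilant consonant, so the suffix is -bo, giving *efmunbo*.

uzosu, mebuojo, efmunbo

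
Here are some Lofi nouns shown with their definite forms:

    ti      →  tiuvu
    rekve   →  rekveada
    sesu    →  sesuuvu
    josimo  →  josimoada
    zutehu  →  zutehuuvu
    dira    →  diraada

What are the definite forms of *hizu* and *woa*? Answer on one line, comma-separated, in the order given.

hizuuvu, woaada

The alternation tracks the last vowel of the stem — -uvu when the last vowel of the stem is a high vowel (*ti*, *sesu*, *zutehu*); -ada when the last vowel of the stem is a non-high vowel (*rekve*, *josimo*, *dira*).
*hizu*: last vowel = /u/, a high vowel → -uvu → *hizuuvu*.
*woa* — last vowel /a/ (a non-high vowel) → -ada → *woaada*.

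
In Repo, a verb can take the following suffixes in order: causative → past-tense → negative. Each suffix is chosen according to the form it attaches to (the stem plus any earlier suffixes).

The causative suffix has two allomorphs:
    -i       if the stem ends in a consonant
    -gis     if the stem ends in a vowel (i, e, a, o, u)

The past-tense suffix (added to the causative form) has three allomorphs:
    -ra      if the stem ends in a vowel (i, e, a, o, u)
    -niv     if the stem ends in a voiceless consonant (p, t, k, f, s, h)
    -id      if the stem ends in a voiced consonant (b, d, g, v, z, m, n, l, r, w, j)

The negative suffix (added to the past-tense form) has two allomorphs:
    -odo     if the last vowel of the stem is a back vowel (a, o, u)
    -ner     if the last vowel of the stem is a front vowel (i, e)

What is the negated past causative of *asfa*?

asfagisnivner

Since the final sound of *asfa* is /a/ (a vowel), it takes -gis, giving *asfagis*.
Since the final sound of the causative form *asfagis* is /s/ (a voiceless consonant), it takes -niv, giving *asfagisniv*.
Since the last vowel of the past-tense form *asfagisniv* is /i/ (a front vowel), it takes -ner, giving *asfagisnivner*.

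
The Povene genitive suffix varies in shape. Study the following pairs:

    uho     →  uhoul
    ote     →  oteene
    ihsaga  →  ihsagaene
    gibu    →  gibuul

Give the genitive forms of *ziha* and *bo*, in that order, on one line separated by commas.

The suffix is conditioned by the last vowel: -ul when the last vowel of the stem is a rounded vowel (*uho*, *gibu*); -ene when the last vowel of the stem is an unrounded vowel (*ote*, *ihsaga*).
*ziha* — last vowel /a/ (an unrounded vowel) → -ene → *zihaene*.
*bo*: last vowel = /o/, a rounded vowel → -ul → *boul*.

zihaene, boul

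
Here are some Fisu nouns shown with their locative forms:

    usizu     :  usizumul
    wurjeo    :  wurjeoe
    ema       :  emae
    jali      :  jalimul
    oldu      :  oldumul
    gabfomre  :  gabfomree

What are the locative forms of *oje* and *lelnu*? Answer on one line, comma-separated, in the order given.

The pattern is height harmony: -mul when the last vowel of the stem is a high vowel (*usizu*, *jali*, *oldu*); -e when the last vowel of the stem is a non-high vowel (*wurjeo*, *ema*, *gabfomre*).
*oje*: last vowel = /e/, a non-high vowel → -e → *ojee*.
*lelnu*: last vowel = /u/, a high vowel → -mul → *lelnumul*.

ojee, lelnumul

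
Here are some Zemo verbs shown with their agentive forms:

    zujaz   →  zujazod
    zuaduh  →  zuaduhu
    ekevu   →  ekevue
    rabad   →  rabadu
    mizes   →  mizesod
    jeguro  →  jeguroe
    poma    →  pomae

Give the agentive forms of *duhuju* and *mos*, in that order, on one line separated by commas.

The alternation tracks the final sound of the stem — -od when the stem ends in a sibilant (*zujaz*, *mizes*); -u when the stem ends in a non-sibilant consonant (*zuaduh*, *rabad*); -e when the stem ends in a vowel (*ekevu*, *jeguro*, *poma*).
*duhuju*: final sound = /u/, a vowel → -e → *duhujue*.
*mos* — final sound /s/ (a sibilant) → -od → *mosod*.

duhujue, mosod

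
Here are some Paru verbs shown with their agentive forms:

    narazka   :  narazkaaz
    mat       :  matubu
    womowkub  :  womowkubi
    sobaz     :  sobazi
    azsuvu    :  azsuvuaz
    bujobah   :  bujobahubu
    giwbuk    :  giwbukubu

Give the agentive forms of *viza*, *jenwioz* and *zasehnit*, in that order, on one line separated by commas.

The pattern is voicing of the final sound: -ubu when the stem ends in a voiceless consonant (*mat*, *bujobah*, *giwbuk*); -i when the stem ends in a voiced consonant (*womowkub*, *sobaz*); -az when the stem ends in a vowel (*narazka*, *azsuvu*).
*viza*: final sound = /a/, a vowel → -az → *vizaaz*.
Since the final sound of *jenwioz* is /z/ (a voiced consonant), it takes -i, giving *jenwiozi*.
The final sound of *zasehnit* is /t/, which is a voiceless consonant, so the suffix is -ubu, giving *zasehnitubu*.

vizaaz, jenwiozi, zasehnitubu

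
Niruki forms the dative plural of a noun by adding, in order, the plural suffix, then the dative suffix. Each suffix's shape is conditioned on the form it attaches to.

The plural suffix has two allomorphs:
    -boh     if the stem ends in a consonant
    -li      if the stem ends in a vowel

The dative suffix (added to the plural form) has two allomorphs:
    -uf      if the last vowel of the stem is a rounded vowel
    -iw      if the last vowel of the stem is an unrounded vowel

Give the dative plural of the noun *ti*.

tiliiw

Since the final sound of *ti* is /i/ (a vowel), it takes -li, giving *tili*.
The last vowel of the plural form *tili* is /i/, which is an unrounded vowel, so the dative suffix is -iw, giving *tiliiw*.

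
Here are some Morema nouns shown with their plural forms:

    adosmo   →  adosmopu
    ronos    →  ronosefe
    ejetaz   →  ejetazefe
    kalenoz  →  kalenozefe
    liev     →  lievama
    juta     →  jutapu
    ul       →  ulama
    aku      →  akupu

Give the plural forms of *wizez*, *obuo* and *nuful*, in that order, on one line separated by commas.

wizezefe, obuopu, nufulama

The alternation tracks the final sound of the stem — -efe when the stem ends in a sibilant (*ronos*, *ejetaz*, *kalenoz*); -ama when the stem ends in a non-sibilant consonant (*liev*, *ul*); -pu when the stem ends in a vowel (*adosmo*, *juta*, *aku*).
*wizez* — final sound /z/ (a sibilant) → -efe → *wizezefe*.
*obuo* — final sound /o/ (a vowel) → -pu → *obuopu*.
*nuful* — final sound /l/ (a non-sibilant consonant) → -ama → *nufulama*.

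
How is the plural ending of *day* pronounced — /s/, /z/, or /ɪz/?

The stem *day* ends in a voiced non-sibilant sound.
The plural suffix surfaces as /ɪz/ after sibilants, /s/ after other voiceless consonants, and /z/ after other voiced sounds.
So the plural -s on *day* is pronounced /z/.

/z/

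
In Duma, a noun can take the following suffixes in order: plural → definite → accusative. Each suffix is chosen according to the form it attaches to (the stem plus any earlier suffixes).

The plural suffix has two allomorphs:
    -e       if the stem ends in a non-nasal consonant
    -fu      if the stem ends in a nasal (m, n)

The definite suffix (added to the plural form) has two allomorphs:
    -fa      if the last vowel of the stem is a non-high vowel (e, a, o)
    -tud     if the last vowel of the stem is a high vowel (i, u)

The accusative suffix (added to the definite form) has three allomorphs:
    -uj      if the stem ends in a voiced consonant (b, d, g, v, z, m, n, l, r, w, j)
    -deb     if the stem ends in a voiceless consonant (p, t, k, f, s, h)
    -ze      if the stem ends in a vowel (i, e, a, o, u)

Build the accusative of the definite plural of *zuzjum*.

The final consonant of *zuzjum* is /m/, which is a nasal, so the plural suffix is -fu, giving *zuzjumfu*.
The last vowel of the plural form *zuzjumfu* is /u/, which is a high vowel, so the definite suffix is -tud, giving *zuzjumfutud*.
Since the final sound of the definite form *zuzjumfutud* is /d/ (a voiced consonant), it takes -uj, giving *zuzjumfutuduj*.

zuzjumfutuduj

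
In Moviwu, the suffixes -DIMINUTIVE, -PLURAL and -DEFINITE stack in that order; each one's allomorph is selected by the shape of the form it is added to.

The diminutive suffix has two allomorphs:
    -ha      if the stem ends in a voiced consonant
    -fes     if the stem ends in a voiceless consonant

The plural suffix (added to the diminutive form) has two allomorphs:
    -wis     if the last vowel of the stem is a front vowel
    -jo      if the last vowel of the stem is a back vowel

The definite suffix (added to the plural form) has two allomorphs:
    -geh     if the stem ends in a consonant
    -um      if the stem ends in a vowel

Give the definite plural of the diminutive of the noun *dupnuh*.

dupnuhfeswisgeh

The final consonant of *dupnuh* is /h/, which is voiceless, so the diminutive suffix is -fes, giving *dupnuhfes*.
Since the last vowel of the diminutive form *dupnuhfes* is /e/ (a front vowel), it takes -wis, giving *dupnuhfeswis*.
The plural form *dupnuhfeswis* — final sound /s/ (a consonant) → -geh → *dupnuhfeswisgeh*.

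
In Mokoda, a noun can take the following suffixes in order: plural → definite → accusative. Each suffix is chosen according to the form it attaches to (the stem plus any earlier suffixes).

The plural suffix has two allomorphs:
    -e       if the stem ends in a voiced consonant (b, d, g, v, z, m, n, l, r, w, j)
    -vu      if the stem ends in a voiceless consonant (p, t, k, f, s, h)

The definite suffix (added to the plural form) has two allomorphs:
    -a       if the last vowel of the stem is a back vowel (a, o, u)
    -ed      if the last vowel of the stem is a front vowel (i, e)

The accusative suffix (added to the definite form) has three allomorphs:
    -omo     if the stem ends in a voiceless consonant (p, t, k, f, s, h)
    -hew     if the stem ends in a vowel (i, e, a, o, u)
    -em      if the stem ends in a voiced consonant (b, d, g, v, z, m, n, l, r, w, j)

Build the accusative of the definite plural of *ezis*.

*ezis*: final consonant = /s/, voiceless → -vu → *ezisvu*.
The plural form *ezisvu* — last vowel /u/ (a back vowel) → -a → *ezisvua*.
The definite form *ezisvua* — final sound /a/ (a vowel) → -hew → *ezisvuahew*.

ezisvuahew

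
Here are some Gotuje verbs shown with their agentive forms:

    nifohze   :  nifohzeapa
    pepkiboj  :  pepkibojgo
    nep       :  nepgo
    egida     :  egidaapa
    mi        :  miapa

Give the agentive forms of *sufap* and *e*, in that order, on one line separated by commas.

sufapgo, eapa

Looking at the final sound of each stem: -go when the stem ends in a consonant (*pepkiboj*, *nep*); -apa when the stem ends in a vowel (*nifohze*, *egida*, *mi*).
*sufap*: final sound = /p/, a consonant → -go → *sufapgo*.
*e*: final sound = /e/, a vowel → -apa → *eapa*.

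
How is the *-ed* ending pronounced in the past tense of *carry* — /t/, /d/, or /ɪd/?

The stem *carry* ends in a voiced sound other than /d/.
The -ed suffix is realized as /ɪd/ after /t, d/; as /t/ after other voiceless consonants; and as /d/ after other voiced sounds.
So -ed on *carry* is pronounced /d/.

/d/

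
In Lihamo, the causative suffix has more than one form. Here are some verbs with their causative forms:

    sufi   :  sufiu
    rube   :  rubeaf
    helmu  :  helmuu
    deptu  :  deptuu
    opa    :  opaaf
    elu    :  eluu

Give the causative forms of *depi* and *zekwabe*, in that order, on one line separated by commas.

The pattern is height harmony: -u when the last vowel of the stem is a high vowel (*sufi*, *helmu*, *deptu*, *elu*); -af when the last vowel of the stem is a non-high vowel (*rube*, *opa*).
The last vowel of *depi* is /i/, which is a high vowel, so the suffix is -u, giving *depiu*.
*zekwabe*: last vowel = /e/, a non-high vowel → -af → *zekwabeaf*.

depiu, zekwabeaf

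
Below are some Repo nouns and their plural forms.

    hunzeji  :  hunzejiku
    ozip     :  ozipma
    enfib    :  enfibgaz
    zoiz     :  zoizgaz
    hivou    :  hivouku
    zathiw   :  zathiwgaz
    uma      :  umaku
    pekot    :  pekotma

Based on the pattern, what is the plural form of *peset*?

pesetma

The pattern is voicing of the final sound: -ma when the stem ends in a voiceless consonant (*ozip*, *pekot*); -gaz when the stem ends in a voiced consonant (*enfib*, *zoiz*, *zathiw*); -ku when the stem ends in a vowel (*hunzeji*, *hivou*, *uma*).
*peset*: final sound = /t/, a voiceless consonant → -ma → *pesetma*.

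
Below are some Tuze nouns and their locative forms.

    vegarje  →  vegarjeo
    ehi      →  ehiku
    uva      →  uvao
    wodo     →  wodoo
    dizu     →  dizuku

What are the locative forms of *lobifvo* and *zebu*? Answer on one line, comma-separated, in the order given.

The alternation tracks the last vowel of the stem — -ku when the last vowel of the stem is a high vowel (*ehi*, *dizu*); -o when the last vowel of the stem is a non-high vowel (*vegarje*, *uva*, *wodo*).
Since the last vowel of *lobifvo* is /o/ (a non-high vowel), it takes -o, giving *lobifvoo*.
*zebu*: last vowel = /u/, a high vowel → -ku → *zebuku*.

lobifvoo, zebuku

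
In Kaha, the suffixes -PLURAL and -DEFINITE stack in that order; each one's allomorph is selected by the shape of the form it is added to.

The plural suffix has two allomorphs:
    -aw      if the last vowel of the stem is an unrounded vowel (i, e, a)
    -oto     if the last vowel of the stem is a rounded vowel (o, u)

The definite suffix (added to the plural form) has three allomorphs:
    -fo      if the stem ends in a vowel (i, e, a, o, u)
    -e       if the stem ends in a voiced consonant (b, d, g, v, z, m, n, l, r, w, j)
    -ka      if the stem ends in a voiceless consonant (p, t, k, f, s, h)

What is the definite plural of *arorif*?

arorifawe

The last vowel of *arorif* is /i/, which is an unrounded vowel, so the plural suffix is -aw, giving *arorifaw*.
The plural form *arorifaw* — final sound /w/ (a voiced consonant) → -e → *arorifawe*.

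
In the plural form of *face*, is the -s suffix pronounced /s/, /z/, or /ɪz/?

The stem *face* ends in a sibilant (/s, z, ʃ, ʒ, tʃ, dʒ/).
The plural suffix surfaces as /ɪz/ after sibilants, /s/ after other voiceless consonants, and /z/ after other voiced sounds.
So the plural -s on *face* is pronounced /ɪz/.

/ɪz/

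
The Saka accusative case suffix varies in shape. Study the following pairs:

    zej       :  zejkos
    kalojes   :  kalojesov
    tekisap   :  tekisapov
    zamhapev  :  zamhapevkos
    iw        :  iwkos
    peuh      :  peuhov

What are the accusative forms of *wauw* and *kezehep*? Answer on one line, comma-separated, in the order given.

wauwkos, kezehepov

The suffix is conditioned by the final consonant: -ov when the stem ends in a voiceless consonant (*kalojes*, *tekisap*, *peuh*); -kos when the stem ends in a voiced consonant (*zej*, *zamhapev*, *iw*).
*wauw* — final consonant /w/ (voiced) → -kos → *wauwkos*.
Since the final consonant of *kezehep* is /p/ (voiceless), it takes -ov, giving *kezehepov*.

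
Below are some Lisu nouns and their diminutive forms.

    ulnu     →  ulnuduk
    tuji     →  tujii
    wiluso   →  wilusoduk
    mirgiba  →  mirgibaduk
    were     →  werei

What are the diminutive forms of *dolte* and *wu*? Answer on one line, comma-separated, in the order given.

The alternation tracks the last vowel of the stem — -i when the last vowel of the stem is a front vowel (*tuji*, *were*); -duk when the last vowel of the stem is a back vowel (*ulnu*, *wiluso*, *mirgiba*).
*dolte* — last vowel /e/ (a front vowel) → -i → *doltei*.
*wu*: last vowel = /u/, a back vowel → -duk → *wuduk*.

doltei, wuduk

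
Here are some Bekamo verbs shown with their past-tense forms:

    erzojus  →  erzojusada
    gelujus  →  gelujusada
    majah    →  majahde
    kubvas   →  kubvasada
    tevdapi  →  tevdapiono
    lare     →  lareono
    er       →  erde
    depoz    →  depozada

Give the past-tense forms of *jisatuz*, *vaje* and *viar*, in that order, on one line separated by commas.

jisatuzada, vajeono, viarde

Looking at the final sound of each stem: -ada when the stem ends in a sibilant (*erzojus*, *gelujus*, *kubvas*, *depoz*); -de when the stem ends in a non-sibilant consonant (*majah*, *er*); -ono when the stem ends in a vowel (*tevdapi*, *lare*).
Since the final sound of *jisatuz* is /z/ (a sibilant), it takes -ada, giving *jisatuzada*.
*vaje*: final sound = /e/, a vowel → -ono → *vajeono*.
Since the final sound of *viar* is /r/ (a non-sibilant consonant), it takes -de, giving *viarde*.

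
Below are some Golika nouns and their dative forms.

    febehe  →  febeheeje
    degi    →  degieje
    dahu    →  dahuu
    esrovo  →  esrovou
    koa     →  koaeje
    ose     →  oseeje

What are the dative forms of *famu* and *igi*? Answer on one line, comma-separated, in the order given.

The pattern is rounding harmony: -u when the last vowel of the stem is a rounded vowel (*dahu*, *esrovo*); -eje when the last vowel of the stem is an unrounded vowel (*febehe*, *degi*, *koa*, *ose*).
*famu*: last vowel = /u/, a rounded vowel → -u → *famuu*.
Since the last vowel of *igi* is /i/ (an unrounded vowel), it takes -eje, giving *igieje*.

famuu, igieje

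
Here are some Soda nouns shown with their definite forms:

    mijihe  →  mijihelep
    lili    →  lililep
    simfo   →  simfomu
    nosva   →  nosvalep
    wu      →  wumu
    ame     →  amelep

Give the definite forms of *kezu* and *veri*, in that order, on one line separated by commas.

The pattern is rounding harmony: -mu when the last vowel of the stem is a rounded vowel (*simfo*, *wu*); -lep when the last vowel of the stem is an unrounded vowel (*mijihe*, *lili*, *nosva*, *ame*).
*kezu* — last vowel /u/ (a rounded vowel) → -mu → *kezumu*.
The last vowel of *veri* is /i/, which is an unrounded vowel, so the suffix is -lep, giving *verilep*.

kezumu, verilep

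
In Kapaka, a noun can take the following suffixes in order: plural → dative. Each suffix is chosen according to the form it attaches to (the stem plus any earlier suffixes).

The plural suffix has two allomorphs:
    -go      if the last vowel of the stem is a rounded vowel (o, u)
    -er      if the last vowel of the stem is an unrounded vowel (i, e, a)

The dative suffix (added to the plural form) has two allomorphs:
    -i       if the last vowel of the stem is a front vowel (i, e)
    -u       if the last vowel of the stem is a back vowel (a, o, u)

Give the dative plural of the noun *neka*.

nekaeri

*neka*: last vowel = /a/, an unrounded vowel → -er → *nekaer*.
Since the last vowel of the plural form *nekaer* is /e/ (a front vowel), it takes -i, giving *nekaeri*.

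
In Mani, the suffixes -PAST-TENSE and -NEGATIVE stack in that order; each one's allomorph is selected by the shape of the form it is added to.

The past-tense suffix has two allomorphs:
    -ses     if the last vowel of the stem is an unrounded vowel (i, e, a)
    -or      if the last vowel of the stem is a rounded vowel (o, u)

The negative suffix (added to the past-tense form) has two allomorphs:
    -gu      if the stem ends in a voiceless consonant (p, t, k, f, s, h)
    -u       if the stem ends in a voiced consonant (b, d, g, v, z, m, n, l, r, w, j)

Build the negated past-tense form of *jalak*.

jalaksesgu

Since the last vowel of *jalak* is /a/ (an unrounded vowel), it takes -ses, giving *jalakses*.
Since the final consonant of the past-tense form *jalakses* is /s/ (voiceless), it takes -gu, giving *jalaksesgu*.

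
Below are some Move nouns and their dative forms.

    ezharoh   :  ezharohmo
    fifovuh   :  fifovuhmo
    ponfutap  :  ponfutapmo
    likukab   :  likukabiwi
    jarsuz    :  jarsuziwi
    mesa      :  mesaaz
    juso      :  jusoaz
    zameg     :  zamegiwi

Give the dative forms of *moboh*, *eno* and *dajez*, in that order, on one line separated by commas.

mobohmo, enoaz, dajeziwi

The pattern is voicing of the final sound: -mo when the stem ends in a voiceless consonant (*ezharoh*, *fifovuh*, *ponfutap*); -iwi when the stem ends in a voiced consonant (*likukab*, *jarsuz*, *zameg*); -az when the stem ends in a vowel (*mesa*, *juso*).
*moboh* — final sound /h/ (a voiceless consonant) → -mo → *mobohmo*.
Since the final sound of *eno* is /o/ (a vowel), it takes -az, giving *enoaz*.
The final sound of *dajez* is /z/, which is a voiced consonant, so the suffix is -iwi, giving *dajeziwi*.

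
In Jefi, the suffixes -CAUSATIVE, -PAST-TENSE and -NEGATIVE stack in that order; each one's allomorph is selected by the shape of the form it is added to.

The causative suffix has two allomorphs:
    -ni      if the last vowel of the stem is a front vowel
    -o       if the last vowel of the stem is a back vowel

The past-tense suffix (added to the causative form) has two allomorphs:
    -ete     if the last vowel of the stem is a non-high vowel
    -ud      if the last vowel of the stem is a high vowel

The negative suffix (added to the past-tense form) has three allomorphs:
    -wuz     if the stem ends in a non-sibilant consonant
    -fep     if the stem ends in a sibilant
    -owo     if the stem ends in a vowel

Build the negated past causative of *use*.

*use* — last vowel /e/ (a front vowel) → -ni → *useni*.
Since the last vowel of the causative form *useni* is /i/ (a high vowel), it takes -ud, giving *useniud*.
Since the final sound of the past-tense form *useniud* is /d/ (a non-sibilant consonant), it takes -wuz, giving *useniudwuz*.

useniudwuz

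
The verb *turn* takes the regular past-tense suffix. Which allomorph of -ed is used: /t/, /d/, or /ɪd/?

The stem *turn* ends in a voiced sound other than /d/.
The -ed suffix is realized as /ɪd/ after /t, d/; as /t/ after other voiceless consonants; and as /d/ after other voiced sounds.
So -ed on *turn* is pronounced /d/.

/d/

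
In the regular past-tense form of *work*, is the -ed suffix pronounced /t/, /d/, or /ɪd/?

/t/

The stem *work* ends in a voiceless consonant other than /t/.
The -ed suffix is realized as /ɪd/ after /t, d/; as /t/ after other voiceless consonants; and as /d/ after other voiced sounds.
So -ed on *work* is pronounced /t/.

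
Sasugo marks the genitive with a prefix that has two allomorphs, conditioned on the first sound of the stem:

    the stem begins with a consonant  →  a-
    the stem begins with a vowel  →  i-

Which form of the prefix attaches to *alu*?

i-

*alu* — first sound /a/ (a vowel) → i-.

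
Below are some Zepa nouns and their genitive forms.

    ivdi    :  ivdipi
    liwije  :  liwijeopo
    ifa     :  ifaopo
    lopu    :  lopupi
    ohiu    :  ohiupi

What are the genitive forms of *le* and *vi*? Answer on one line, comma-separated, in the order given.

The alternation tracks the last vowel of the stem — -pi when the last vowel of the stem is a high vowel (*ivdi*, *lopu*, *ohiu*); -opo when the last vowel of the stem is a non-high vowel (*liwije*, *ifa*).
Since the last vowel of *le* is /e/ (a non-high vowel), it takes -opo, giving *leopo*.
The last vowel of *vi* is /i/, which is a high vowel, so the suffix is -pi, giving *vipi*.

leopo, vipi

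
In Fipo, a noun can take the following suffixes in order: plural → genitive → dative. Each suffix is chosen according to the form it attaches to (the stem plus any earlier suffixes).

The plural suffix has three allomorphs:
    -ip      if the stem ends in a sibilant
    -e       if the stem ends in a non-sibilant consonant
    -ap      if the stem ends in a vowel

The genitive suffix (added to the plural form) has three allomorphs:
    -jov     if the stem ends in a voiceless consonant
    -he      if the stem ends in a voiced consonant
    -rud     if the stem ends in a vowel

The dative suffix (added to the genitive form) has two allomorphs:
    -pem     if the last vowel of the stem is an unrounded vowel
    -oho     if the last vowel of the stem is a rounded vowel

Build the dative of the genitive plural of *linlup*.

linluperudoho

Since the final sound of *linlup* is /p/ (a non-sibilant consonant), it takes -e, giving *linlupe*.
The final sound of the plural form *linlupe* is /e/, which is a vowel, so the genitive suffix is -rud, giving *linluperud*.
The last vowel of the genitive form *linluperud* is /u/, which is a rounded vowel, so the dative suffix is -oho, giving *linluperudoho*.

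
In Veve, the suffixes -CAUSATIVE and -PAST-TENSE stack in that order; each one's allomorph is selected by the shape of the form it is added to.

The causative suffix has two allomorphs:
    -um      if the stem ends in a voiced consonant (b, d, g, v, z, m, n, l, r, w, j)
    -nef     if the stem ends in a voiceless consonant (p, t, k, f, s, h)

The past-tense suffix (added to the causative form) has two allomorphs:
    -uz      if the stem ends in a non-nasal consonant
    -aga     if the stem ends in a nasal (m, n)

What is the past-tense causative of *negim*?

negimumaga

*negim*: final consonant = /m/, voiced → -um → *negimum*.
The causative form *negimum*: final consonant = /m/, a nasal → -aga → *negimumaga*.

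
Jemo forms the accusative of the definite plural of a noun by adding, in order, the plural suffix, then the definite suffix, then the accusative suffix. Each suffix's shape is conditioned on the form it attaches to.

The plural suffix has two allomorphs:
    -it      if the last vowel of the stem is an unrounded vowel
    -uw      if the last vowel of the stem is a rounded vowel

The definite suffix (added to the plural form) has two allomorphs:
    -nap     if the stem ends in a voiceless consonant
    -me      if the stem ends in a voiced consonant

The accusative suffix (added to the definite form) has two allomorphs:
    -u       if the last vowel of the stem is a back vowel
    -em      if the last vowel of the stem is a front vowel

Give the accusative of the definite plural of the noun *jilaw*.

jilawitnapu

*jilaw*: last vowel = /a/, an unrounded vowel → -it → *jilawit*.
The final consonant of the plural form *jilawit* is /t/, which is voiceless, so the definite suffix is -nap, giving *jilawitnap*.
Since the last vowel of the definite form *jilawitnap* is /a/ (a back vowel), it takes -u, giving *jilawitnapu*.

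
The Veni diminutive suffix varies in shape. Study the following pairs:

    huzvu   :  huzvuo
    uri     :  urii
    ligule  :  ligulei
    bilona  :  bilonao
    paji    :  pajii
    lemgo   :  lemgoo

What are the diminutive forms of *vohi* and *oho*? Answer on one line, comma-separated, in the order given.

vohii, ohoo

The alternation tracks the last vowel of the stem — -i when the last vowel of the stem is a front vowel (*uri*, *ligule*, *paji*); -o when the last vowel of the stem is a back vowel (*huzvu*, *bilona*, *lemgo*).
*vohi* — last vowel /i/ (a front vowel) → -i → *vohii*.
*oho*: last vowel = /o/, a back vowel → -o → *ohoo*.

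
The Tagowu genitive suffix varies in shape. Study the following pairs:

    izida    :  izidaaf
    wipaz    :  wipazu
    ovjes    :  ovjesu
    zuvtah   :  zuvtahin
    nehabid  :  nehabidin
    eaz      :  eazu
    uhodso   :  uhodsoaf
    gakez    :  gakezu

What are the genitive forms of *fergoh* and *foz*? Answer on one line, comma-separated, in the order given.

fergohin, fozu

The alternation tracks the final sound of the stem — -u when the stem ends in a sibilant (*wipaz*, *ovjes*, *eaz*, *gakez*); -in when the stem ends in a non-sibilant consonant (*zuvtah*, *nehabid*); -af when the stem ends in a vowel (*izida*, *uhodso*).
*fergoh*: final sound = /h/, a non-sibilant consonant → -in → *fergohin*.
The final sound of *foz* is /z/, which is a sibilant, so the suffix is -u, giving *fozu*.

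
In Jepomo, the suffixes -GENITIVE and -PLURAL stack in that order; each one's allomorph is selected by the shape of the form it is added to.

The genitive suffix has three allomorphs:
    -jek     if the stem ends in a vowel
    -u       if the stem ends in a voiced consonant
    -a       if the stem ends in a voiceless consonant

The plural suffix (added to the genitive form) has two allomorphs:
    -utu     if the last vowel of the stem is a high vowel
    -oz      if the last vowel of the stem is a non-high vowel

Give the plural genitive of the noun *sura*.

The final sound of *sura* is /a/, which is a vowel, so the genitive suffix is -jek, giving *surajek*.
The last vowel of the genitive form *surajek* is /e/, which is a non-high vowel, so the plural suffix is -oz, giving *surajekoz*.

surajekoz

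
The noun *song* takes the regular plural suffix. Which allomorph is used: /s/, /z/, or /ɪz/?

The stem *song* ends in a voiced non-sibilant sound.
The plural suffix surfaces as /ɪz/ after sibilants, /s/ after other voiceless consonants, and /z/ after other voiced sounds.
So the plural -s on *song* is pronounced /z/.

/z/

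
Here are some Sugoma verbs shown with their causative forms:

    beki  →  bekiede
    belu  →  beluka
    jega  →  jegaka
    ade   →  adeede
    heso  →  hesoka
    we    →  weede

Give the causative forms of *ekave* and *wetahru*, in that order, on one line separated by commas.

ekaveede, wetahruka

Looking at the last vowel of each stem: -ede when the last vowel of the stem is a front vowel (*beki*, *ade*, *we*); -ka when the last vowel of the stem is a back vowel (*belu*, *jega*, *heso*).
The last vowel of *ekave* is /e/, which is a front vowel, so the suffix is -ede, giving *ekaveede*.
Since the last vowel of *wetahru* is /u/ (a back vowel), it takes -ka, giving *wetahruka*.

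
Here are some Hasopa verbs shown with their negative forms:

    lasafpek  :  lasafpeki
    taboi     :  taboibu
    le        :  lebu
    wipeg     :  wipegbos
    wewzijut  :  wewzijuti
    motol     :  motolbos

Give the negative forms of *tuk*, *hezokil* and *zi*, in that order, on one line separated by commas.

tuki, hezokilbos, zibu

The alternation tracks the final sound of the stem — -i when the stem ends in a voiceless consonant (*lasafpek*, *wewzijut*); -bos when the stem ends in a voiced consonant (*wipeg*, *motol*); -bu when the stem ends in a vowel (*taboi*, *le*).
Since the final sound of *tuk* is /k/ (a voiceless consonant), it takes -i, giving *tuki*.
*hezokil*: final sound = /l/, a voiced consonant → -bos → *hezokilbos*.
Since the final sound of *zi* is /i/ (a vowel), it takes -bu, giving *zibu*.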